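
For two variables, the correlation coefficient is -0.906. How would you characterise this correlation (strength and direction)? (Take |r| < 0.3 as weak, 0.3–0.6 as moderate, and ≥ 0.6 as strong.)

r = -0.906 < 0 so the relationship is negative.
|r| = 0.906, which falls in the strong range.

strong negative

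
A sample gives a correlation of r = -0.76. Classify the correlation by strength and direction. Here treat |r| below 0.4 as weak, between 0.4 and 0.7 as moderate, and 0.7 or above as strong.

r = -0.76 < 0 so the relationship is negative.
|r| = 0.76, which falls in the strong range.

strong negative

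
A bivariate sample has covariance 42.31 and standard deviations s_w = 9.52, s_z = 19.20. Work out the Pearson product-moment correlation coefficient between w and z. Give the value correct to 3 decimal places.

r = Cov(w,z) / (s_w · s_z) = 42.31 / (9.52 × 19.20)
  = 42.31 / 182.7840 ≈ 0.231

0.231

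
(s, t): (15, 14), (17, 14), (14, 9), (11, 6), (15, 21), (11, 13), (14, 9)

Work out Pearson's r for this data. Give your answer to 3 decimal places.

0.502

n = 7, Σs = 97, Σt = 86, Σs² = 1373, Σt² = 1200, Σst = 1224
nΣst − ΣsΣt = 8568 − 8342 = 226
nΣs² − (Σs)² = 9611 − 9409 = 202; nΣt² − (Σt)² = 8400 − 7396 = 1004
r = 226 / √(202 × 1004) = 226 / 450.3421 ≈ 0.502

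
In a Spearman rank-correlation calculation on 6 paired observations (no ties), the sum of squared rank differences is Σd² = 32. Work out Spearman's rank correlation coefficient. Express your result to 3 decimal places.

0.086

ρ = 1 − 6Σd² / [n(n²−1)] = 1 − 6×32 / (6×35)
  = 1 − 192/210 = 1 − 0.9143 ≈ 0.086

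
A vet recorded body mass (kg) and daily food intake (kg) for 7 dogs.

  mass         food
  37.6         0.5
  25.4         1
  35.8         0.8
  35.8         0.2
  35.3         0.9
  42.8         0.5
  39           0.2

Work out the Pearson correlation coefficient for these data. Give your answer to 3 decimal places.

-0.623

n = 7, Σx = 251.7, Σy = 4.1, Σx² = 9221.13, Σy² = 3.03, Σxy = 140.97
nΣxy − ΣxΣy = 986.79 − 1031.97 = -45.18
nΣx² − (Σx)² = 64547.91 − 63352.89 = 1195.02; nΣy² − (Σy)² = 21.21 − 16.81 = 4.4
r = -45.18 / √(1195.02 × 4.4) = -45.18 / 72.5127 ≈ -0.623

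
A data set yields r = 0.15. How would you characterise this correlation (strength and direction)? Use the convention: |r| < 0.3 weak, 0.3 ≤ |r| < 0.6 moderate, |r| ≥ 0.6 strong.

r = 0.15 > 0 so the relationship is positive.
|r| = 0.15, which falls in the weak range.

weak positive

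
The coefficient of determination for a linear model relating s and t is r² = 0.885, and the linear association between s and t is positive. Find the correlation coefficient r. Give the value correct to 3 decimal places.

0.941

|r| = √0.885 = 0.941
The association is positive, so r = 0.941.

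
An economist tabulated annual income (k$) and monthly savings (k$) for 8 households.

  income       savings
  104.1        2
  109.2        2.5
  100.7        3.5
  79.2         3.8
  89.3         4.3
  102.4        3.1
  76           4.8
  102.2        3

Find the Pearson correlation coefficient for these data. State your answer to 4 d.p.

n = 8, Σx = 763.1, Σy = 27, Σx² = 73855.67, Σy² = 97.08, Σxy = 2507.44
nΣxy − ΣxΣy = 20059.52 − 20603.7 = -544.18
nΣx² − (Σx)² = 590845.36 − 582321.61 = 8523.75; nΣy² − (Σy)² = 776.64 − 729 = 47.64
r = -544.18 / √(8523.75 × 47.64) = -544.18 / 637.2374 ≈ -0.8540

-0.8540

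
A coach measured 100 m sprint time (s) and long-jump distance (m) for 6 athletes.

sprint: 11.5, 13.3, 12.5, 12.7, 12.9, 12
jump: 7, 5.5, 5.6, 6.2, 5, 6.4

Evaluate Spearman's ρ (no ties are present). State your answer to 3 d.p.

-0.886

Rank sprint: 1, 6, 3, 4, 5, 2
Rank jump: 6, 2, 3, 4, 1, 5
d = rank(sprint) − rank(jump): -5, 4, 0, 0, 4, -3; Σd² = 66
ρ = 1 − 6Σd² / [n(n²−1)] = 1 − 6×66 / (6×35) = 1 − 396/210 ≈ -0.886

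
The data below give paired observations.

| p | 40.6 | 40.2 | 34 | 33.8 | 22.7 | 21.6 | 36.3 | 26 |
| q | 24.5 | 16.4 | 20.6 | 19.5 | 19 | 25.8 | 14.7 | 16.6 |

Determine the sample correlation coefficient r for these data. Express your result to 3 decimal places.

-0.214

n = 8, Σp = 255.2, Σq = 157.1, Σp² = 8538.38, Σq² = 3192.11, Σpq = 4967.27
nΣpq − ΣpΣq = 39738.16 − 40091.92 = -353.76
nΣp² − (Σp)² = 68307.04 − 65127.04 = 3180; nΣq² − (Σq)² = 25536.88 − 24680.41 = 856.47
r = -353.76 / √(3180 × 856.47) = -353.76 / 1650.3256 ≈ -0.214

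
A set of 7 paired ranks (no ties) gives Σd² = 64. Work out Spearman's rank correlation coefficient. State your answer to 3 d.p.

-0.143

ρ = 1 − 6Σd² / [n(n²−1)] = 1 − 6×64 / (7×48)
  = 1 − 384/336 = 1 − 1.1429 ≈ -0.143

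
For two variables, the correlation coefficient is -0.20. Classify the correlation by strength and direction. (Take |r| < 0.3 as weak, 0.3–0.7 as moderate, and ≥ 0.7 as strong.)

weak negative

r = -0.20 < 0 so the relationship is negative.
|r| = 0.20, which falls in the weak range.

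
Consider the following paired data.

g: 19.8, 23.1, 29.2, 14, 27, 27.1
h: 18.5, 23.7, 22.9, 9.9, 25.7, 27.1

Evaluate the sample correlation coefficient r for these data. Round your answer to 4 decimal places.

n = 6, Σg = 140.2, Σh = 127.8, Σg² = 3437.7, Σh² = 2921.26, Σgh = 3149.36
nΣgh − ΣgΣh = 18896.16 − 17917.56 = 978.6
nΣg² − (Σg)² = 20626.2 − 19656.04 = 970.16; nΣh² − (Σh)² = 17527.56 − 16332.84 = 1194.72
r = 978.6 / √(970.16 × 1194.72) = 978.6 / 1076.6009 ≈ 0.9090

0.9090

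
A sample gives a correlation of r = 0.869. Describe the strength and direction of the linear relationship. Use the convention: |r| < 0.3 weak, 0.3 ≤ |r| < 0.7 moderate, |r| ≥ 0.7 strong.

r = 0.869 > 0 so the relationship is positive.
|r| = 0.869, which falls in the strong range.

strong positive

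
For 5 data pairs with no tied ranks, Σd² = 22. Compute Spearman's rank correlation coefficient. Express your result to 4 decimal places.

ρ = 1 − 6Σd² / [n(n²−1)] = 1 − 6×22 / (5×24)
  = 1 − 132/120 = 1 − 1.10000 ≈ -0.1000

-0.1000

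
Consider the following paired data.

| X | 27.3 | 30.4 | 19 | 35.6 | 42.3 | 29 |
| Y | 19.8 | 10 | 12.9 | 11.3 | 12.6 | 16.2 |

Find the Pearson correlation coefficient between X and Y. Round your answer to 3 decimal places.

-0.275

n = 6, ΣX = 183.6, ΣY = 82.8, ΣX² = 5928.1, ΣY² = 1207.34, ΣXY = 2494.7
nΣXY − ΣXΣY = 14968.2 − 15202.08 = -233.88
nΣX² − (ΣX)² = 35568.6 − 33708.96 = 1859.64; nΣY² − (ΣY)² = 7244.04 − 6855.84 = 388.2
r = -233.88 / √(1859.64 × 388.2) = -233.88 / 849.6542 ≈ -0.275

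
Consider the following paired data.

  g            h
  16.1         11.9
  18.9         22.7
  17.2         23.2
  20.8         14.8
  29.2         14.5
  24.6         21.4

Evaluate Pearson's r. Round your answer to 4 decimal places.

-0.1284

n = 6, Σg = 126.8, Σh = 108.5, Σg² = 2802.7, Σh² = 2082.39, Σgh = 2277.34
nΣgh − ΣgΣh = 13664.04 − 13757.8 = -93.76
nΣg² − (Σg)² = 16816.2 − 16078.24 = 737.96; nΣh² − (Σh)² = 12494.34 − 11772.25 = 722.09
r = -93.76 / √(737.96 × 722.09) = -93.76 / 729.9819 ≈ -0.1284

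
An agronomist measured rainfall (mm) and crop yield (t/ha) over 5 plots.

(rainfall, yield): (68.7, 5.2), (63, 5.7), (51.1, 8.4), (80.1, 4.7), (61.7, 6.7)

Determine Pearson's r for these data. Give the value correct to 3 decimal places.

n = 5, Σx = 324.6, Σy = 30.7, Σx² = 21522.8, Σy² = 197.07, Σxy = 1935.44
nΣxy − ΣxΣy = 9677.2 − 9965.22 = -288.02
nΣx² − (Σx)² = 107614 − 105365.16 = 2248.84; nΣy² − (Σy)² = 985.35 − 942.49 = 42.86
r = -288.02 / √(2248.84 × 42.86) = -288.02 / 310.4598 ≈ -0.928

-0.928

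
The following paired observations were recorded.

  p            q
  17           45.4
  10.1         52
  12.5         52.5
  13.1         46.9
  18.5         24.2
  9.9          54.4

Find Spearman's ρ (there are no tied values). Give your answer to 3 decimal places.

Rank p: 5, 2, 3, 4, 6, 1
Rank q: 2, 4, 5, 3, 1, 6
d = rank(p) − rank(q): 3, -2, -2, 1, 5, -5; Σd² = 68
ρ = 1 − 6Σd² / [n(n²−1)] = 1 − 6×68 / (6×35) = 1 − 408/210 ≈ -0.943

-0.943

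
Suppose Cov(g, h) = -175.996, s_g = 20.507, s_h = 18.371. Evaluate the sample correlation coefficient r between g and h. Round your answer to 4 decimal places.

r = Cov(g,h) / (s_g · s_h) = -175.996 / (20.507 × 18.371)
  = -175.996 / 376.7341 ≈ -0.4672

-0.4672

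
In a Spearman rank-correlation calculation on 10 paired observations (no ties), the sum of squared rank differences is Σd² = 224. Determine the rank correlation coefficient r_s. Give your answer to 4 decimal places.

-0.3576

ρ = 1 − 6Σd² / [n(n²−1)] = 1 − 6×224 / (10×99)
  = 1 − 1344/990 = 1 − 1.35758 ≈ -0.3576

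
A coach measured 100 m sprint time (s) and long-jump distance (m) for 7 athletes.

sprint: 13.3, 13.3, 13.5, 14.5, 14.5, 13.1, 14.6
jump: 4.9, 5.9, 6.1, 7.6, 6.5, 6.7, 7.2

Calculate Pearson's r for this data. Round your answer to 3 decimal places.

n = 7, Σx = 96.8, Σy = 44.9, Σx² = 1341.3, Σy² = 292.77, Σxy = 623.33
nΣxy − ΣxΣy = 4363.31 − 4346.32 = 16.99
nΣx² − (Σx)² = 9389.1 − 9370.24 = 18.86; nΣy² − (Σy)² = 2049.39 − 2016.01 = 33.38
r = 16.99 / √(18.86 × 33.38) = 16.99 / 25.0908 ≈ 0.677

0.677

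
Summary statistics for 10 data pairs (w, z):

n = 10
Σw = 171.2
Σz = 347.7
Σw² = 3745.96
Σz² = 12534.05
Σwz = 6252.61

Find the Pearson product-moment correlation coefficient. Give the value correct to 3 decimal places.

0.498

r = (nΣwz − ΣwΣz) / √[(nΣw² − (Σw)²)(nΣz² − (Σz)²)]
Numerator: 10×6252.61 − 171.2×347.7 = 2999.86
Denominator: √[(37459.6 − 29309.44)(125340.5 − 120895.29)] = √[8150.16 × 4445.21] = 6019.0674
r = 2999.86 / 6019.0674 ≈ 0.498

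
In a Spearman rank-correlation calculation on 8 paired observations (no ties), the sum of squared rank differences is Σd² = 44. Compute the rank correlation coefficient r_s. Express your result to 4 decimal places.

0.4762

ρ = 1 − 6Σd² / [n(n²−1)] = 1 − 6×44 / (8×63)
  = 1 − 264/504 = 1 − 0.52381 ≈ 0.4762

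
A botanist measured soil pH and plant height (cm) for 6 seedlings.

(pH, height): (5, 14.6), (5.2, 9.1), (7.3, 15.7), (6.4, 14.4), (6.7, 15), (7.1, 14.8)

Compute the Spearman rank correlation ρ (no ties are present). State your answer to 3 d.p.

Rank pH: 1, 2, 6, 3, 4, 5
Rank height: 3, 1, 6, 2, 5, 4
d = rank(pH) − rank(height): -2, 1, 0, 1, -1, 1; Σd² = 8
ρ = 1 − 6Σd² / [n(n²−1)] = 1 − 6×8 / (6×35) = 1 − 48/210 ≈ 0.771

0.771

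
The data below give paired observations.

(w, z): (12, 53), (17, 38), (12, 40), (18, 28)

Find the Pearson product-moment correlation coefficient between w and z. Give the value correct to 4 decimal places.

n = 4, Σw = 59, Σz = 159, Σw² = 901, Σz² = 6637, Σwz = 2266
nΣwz − ΣwΣz = 9064 − 9381 = -317
nΣw² − (Σw)² = 3604 − 3481 = 123; nΣz² − (Σz)² = 26548 − 25281 = 1267
r = -317 / √(123 × 1267) = -317 / 394.7670 ≈ -0.8030

-0.8030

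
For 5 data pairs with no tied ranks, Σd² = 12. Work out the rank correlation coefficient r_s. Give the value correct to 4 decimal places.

0.4000

ρ = 1 − 6Σd² / [n(n²−1)] = 1 − 6×12 / (5×24)
  = 1 − 72/120 = 1 − 0.60000 ≈ 0.4000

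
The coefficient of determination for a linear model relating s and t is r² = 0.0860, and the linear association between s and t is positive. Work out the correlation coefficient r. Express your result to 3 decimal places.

0.293

|r| = √0.0860 = 0.293
The association is positive, so r = 0.293.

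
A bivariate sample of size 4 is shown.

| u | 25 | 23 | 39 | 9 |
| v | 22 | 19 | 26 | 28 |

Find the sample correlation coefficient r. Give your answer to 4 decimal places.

n = 4, Σu = 96, Σv = 95, Σu² = 2756, Σv² = 2305, Σuv = 2253
nΣuv − ΣuΣv = 9012 − 9120 = -108
nΣu² − (Σu)² = 11024 − 9216 = 1808; nΣv² − (Σv)² = 9220 − 9025 = 195
r = -108 / √(1808 × 195) = -108 / 593.7676 ≈ -0.1819

-0.1819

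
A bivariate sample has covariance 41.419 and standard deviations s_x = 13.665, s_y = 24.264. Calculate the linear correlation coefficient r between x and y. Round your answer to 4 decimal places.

0.1249

r = Cov(x,y) / (s_x · s_y) = 41.419 / (13.665 × 24.264)
  = 41.419 / 331.5676 ≈ 0.1249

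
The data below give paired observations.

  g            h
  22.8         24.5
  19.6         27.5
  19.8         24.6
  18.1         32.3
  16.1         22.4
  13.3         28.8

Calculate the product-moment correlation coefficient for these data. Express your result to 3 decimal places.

n = 6, Σg = 109.7, Σh = 160.1, Σg² = 2059.75, Σh² = 4336.15, Σgh = 2912.99
nΣgh − ΣgΣh = 17477.94 − 17562.97 = -85.03
nΣg² − (Σg)² = 12358.5 − 12034.09 = 324.41; nΣh² − (Σh)² = 26016.9 − 25632.01 = 384.89
r = -85.03 / √(324.41 × 384.89) = -85.03 / 353.3584 ≈ -0.241

-0.241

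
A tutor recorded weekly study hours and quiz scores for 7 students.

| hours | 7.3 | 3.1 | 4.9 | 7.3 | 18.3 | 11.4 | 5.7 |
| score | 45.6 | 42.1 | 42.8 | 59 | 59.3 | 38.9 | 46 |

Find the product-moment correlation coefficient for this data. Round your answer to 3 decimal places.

0.516

n = 7, Σx = 58, Σy = 333.7, Σx² = 637.54, Σy² = 16310.31, Σxy = 2894.66
nΣxy − ΣxΣy = 20262.62 − 19354.6 = 908.02
nΣx² − (Σx)² = 4462.78 − 3364 = 1098.78; nΣy² − (Σy)² = 114172.17 − 111355.69 = 2816.48
r = 908.02 / √(1098.78 × 2816.48) = 908.02 / 1759.1736 ≈ 0.516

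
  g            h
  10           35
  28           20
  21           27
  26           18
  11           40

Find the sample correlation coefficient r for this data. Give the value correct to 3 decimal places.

n = 5, Σg = 96, Σh = 140, Σg² = 2122, Σh² = 4278, Σgh = 2385
nΣgh − ΣgΣh = 11925 − 13440 = -1515
nΣg² − (Σg)² = 10610 − 9216 = 1394; nΣh² − (Σh)² = 21390 − 19600 = 1790
r = -1515 / √(1394 × 1790) = -1515 / 1579.6392 ≈ -0.959

-0.959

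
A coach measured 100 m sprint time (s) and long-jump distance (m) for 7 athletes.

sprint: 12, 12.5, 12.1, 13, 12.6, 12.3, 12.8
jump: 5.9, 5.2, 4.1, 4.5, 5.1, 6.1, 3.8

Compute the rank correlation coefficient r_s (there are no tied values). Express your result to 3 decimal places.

Rank sprint: 1, 4, 2, 7, 5, 3, 6
Rank jump: 6, 5, 2, 3, 4, 7, 1
d = rank(sprint) − rank(jump): -5, -1, 0, 4, 1, -4, 5; Σd² = 84
ρ = 1 − 6Σd² / [n(n²−1)] = 1 − 6×84 / (7×48) = 1 − 504/336 ≈ -0.500

-0.500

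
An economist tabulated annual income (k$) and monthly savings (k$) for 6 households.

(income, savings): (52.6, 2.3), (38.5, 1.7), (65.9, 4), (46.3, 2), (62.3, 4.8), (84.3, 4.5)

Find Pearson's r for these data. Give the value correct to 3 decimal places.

0.859

n = 6, Σx = 349.9, Σy = 19.3, Σx² = 21723.29, Σy² = 71.47, Σxy = 1221.02
nΣxy − ΣxΣy = 7326.12 − 6753.07 = 573.05
nΣx² − (Σx)² = 130339.74 − 122430.01 = 7909.73; nΣy² − (Σy)² = 428.82 − 372.49 = 56.33
r = 573.05 / √(7909.73 × 56.33) = 573.05 / 667.4991 ≈ 0.859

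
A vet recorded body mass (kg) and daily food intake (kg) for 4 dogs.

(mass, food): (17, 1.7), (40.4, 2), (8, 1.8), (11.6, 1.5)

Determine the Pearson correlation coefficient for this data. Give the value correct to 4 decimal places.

n = 4, Σx = 77, Σy = 7, Σx² = 2119.72, Σy² = 12.38, Σxy = 141.5
nΣxy − ΣxΣy = 566 − 539 = 27
nΣx² − (Σx)² = 8478.88 − 5929 = 2549.88; nΣy² − (Σy)² = 49.52 − 49 = 0.52
r = 27 / √(2549.88 × 0.52) = 27 / 36.4134 ≈ 0.7415

0.7415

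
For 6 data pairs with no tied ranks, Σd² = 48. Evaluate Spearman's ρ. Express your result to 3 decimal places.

-0.371

ρ = 1 − 6Σd² / [n(n²−1)] = 1 − 6×48 / (6×35)
  = 1 − 288/210 = 1 − 1.3714 ≈ -0.371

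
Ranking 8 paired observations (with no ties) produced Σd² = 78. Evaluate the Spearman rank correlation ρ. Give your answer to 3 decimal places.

0.071

ρ = 1 − 6Σd² / [n(n²−1)] = 1 − 6×78 / (8×63)
  = 1 − 468/504 = 1 − 0.9286 ≈ 0.071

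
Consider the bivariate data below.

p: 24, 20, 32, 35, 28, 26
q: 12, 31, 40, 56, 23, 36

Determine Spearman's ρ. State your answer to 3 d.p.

Rank p: 2, 1, 5, 6, 4, 3
Rank q: 1, 3, 5, 6, 2, 4
d = rank(p) − rank(q): 1, -2, 0, 0, 2, -1; Σd² = 10
ρ = 1 − 6Σd² / [n(n²−1)] = 1 − 6×10 / (6×35) = 1 − 60/210 ≈ 0.714

0.714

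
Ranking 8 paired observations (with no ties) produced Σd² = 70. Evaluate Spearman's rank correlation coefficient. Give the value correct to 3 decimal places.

0.167

ρ = 1 − 6Σd² / [n(n²−1)] = 1 − 6×70 / (8×63)
  = 1 − 420/504 = 1 − 0.8333 ≈ 0.167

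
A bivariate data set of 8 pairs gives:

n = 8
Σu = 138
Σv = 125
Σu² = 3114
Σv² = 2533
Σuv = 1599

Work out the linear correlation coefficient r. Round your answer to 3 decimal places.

r = (nΣuv − ΣuΣv) / √[(nΣu² − (Σu)²)(nΣv² − (Σv)²)]
Numerator: 8×1599 − 138×125 = -4458
Denominator: √[(24912 − 19044)(20264 − 15625)] = √[5868 × 4639] = 5217.4373
r = -4458 / 5217.4373 ≈ -0.854

-0.854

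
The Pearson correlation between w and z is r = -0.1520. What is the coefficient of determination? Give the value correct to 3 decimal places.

0.023

r² = (-0.1520)² = 0.023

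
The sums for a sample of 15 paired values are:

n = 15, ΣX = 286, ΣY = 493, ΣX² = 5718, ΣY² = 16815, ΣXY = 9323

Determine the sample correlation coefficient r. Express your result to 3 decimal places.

r = (nΣXY − ΣXΣY) / √[(nΣX² − (ΣX)²)(nΣY² − (ΣY)²)]
Numerator: 15×9323 − 286×493 = -1153
Denominator: √[(85770 − 81796)(252225 − 243049)] = √[3974 × 9176] = 6038.6608
r = -1153 / 6038.6608 ≈ -0.191

-0.191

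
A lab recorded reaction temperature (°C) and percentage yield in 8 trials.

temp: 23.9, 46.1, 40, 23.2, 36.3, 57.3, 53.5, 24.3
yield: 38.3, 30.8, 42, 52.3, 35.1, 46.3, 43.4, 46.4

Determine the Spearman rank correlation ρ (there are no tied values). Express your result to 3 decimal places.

-0.238

Rank temp: 2, 6, 5, 1, 4, 8, 7, 3
Rank yield: 3, 1, 4, 8, 2, 6, 5, 7
d = rank(temp) − rank(yield): -1, 5, 1, -7, 2, 2, 2, -4; Σd² = 104
ρ = 1 − 6Σd² / [n(n²−1)] = 1 − 6×104 / (8×63) = 1 − 624/504 ≈ -0.238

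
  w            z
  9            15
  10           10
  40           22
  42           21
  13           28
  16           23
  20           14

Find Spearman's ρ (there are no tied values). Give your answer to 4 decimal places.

Rank w: 1, 2, 6, 7, 3, 4, 5
Rank z: 3, 1, 5, 4, 7, 6, 2
d = rank(w) − rank(z): -2, 1, 1, 3, -4, -2, 3; Σd² = 44
ρ = 1 − 6Σd² / [n(n²−1)] = 1 − 6×44 / (7×48) = 1 − 264/336 ≈ 0.2143

0.2143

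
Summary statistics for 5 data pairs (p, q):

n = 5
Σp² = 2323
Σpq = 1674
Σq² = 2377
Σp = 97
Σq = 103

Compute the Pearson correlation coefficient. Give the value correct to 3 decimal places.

r = (nΣpq − ΣpΣq) / √[(nΣp² − (Σp)²)(nΣq² − (Σq)²)]
Numerator: 5×1674 − 97×103 = -1621
Denominator: √[(11615 − 9409)(11885 − 10609)] = √[2206 × 1276] = 1677.7533
r = -1621 / 1677.7533 ≈ -0.966

-0.966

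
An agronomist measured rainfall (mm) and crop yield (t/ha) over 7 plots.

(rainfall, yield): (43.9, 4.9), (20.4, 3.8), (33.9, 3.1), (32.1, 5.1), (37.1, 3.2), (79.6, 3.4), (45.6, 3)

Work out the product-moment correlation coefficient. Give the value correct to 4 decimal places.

-0.2065

n = 7, Σx = 292.6, Σy = 26.5, Σx² = 14314.92, Σy² = 104.87, Σxy = 1087.59
nΣxy − ΣxΣy = 7613.13 − 7753.9 = -140.77
nΣx² − (Σx)² = 100204.44 − 85614.76 = 14589.68; nΣy² − (Σy)² = 734.09 − 702.25 = 31.84
r = -140.77 / √(14589.68 × 31.84) = -140.77 / 681.5683 ≈ -0.2065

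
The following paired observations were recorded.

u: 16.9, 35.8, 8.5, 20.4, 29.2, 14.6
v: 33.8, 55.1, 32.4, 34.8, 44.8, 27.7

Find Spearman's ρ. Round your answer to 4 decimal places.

0.9429

Rank u: 3, 6, 1, 4, 5, 2
Rank v: 3, 6, 2, 4, 5, 1
d = rank(u) − rank(v): 0, 0, -1, 0, 0, 1; Σd² = 2
ρ = 1 − 6Σd² / [n(n²−1)] = 1 − 6×2 / (6×35) = 1 − 12/210 ≈ 0.9429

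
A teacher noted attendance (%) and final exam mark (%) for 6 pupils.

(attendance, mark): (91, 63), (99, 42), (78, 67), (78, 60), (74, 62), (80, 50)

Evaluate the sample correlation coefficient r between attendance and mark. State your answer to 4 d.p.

-0.6242

n = 6, Σx = 500, Σy = 344, Σx² = 42126, Σy² = 20166, Σxy = 28385
nΣxy − ΣxΣy = 170310 − 172000 = -1690
nΣx² − (Σx)² = 252756 − 250000 = 2756; nΣy² − (Σy)² = 120996 − 118336 = 2660
r = -1690 / √(2756 × 2660) = -1690 / 2707.5746 ≈ -0.6242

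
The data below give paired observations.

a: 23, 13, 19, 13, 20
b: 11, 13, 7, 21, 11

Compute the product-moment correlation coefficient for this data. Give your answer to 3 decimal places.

-0.660

n = 5, Σa = 88, Σb = 63, Σa² = 1628, Σb² = 901, Σab = 1048
nΣab − ΣaΣb = 5240 − 5544 = -304
nΣa² − (Σa)² = 8140 − 7744 = 396; nΣb² − (Σb)² = 4505 − 3969 = 536
r = -304 / √(396 × 536) = -304 / 460.7125 ≈ -0.660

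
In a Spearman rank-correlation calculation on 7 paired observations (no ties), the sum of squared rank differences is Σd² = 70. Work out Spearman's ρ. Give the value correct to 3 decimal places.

-0.250

ρ = 1 − 6Σd² / [n(n²−1)] = 1 − 6×70 / (7×48)
  = 1 − 420/336 = 1 − 1.2500 ≈ -0.250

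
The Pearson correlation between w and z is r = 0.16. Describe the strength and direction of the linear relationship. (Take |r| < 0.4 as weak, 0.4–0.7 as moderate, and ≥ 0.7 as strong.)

weak positive

r = 0.16 > 0 so the relationship is positive.
|r| = 0.16, which falls in the weak range.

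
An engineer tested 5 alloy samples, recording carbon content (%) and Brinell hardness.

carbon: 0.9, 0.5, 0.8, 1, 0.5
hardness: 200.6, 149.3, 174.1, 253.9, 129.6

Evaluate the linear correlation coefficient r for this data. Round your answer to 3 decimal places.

0.933

n = 5, Σx = 3.7, Σy = 907.5, Σx² = 2.95, Σy² = 174103.03, Σxy = 713.17
nΣxy − ΣxΣy = 3565.85 − 3357.75 = 208.1
nΣx² − (Σx)² = 14.75 − 13.69 = 1.06; nΣy² − (Σy)² = 870515.15 − 823556.25 = 46958.9
r = 208.1 / √(1.06 × 46958.9) = 208.1 / 223.1063 ≈ 0.933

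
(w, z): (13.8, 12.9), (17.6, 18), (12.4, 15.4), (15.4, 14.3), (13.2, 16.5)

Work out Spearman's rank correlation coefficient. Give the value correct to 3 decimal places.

Rank w: 3, 5, 1, 4, 2
Rank z: 1, 5, 3, 2, 4
d = rank(w) − rank(z): 2, 0, -2, 2, -2; Σd² = 16
ρ = 1 − 6Σd² / [n(n²−1)] = 1 − 6×16 / (5×24) = 1 − 96/120 ≈ 0.200

0.200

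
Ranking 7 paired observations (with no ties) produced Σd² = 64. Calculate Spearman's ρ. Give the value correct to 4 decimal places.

-0.1429

ρ = 1 − 6Σd² / [n(n²−1)] = 1 − 6×64 / (7×48)
  = 1 − 384/336 = 1 − 1.14286 ≈ -0.1429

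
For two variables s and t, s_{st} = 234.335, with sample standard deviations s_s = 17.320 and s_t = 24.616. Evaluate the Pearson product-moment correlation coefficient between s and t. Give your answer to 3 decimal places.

r = Cov(s,t) / (s_s · s_t) = 234.335 / (17.320 × 24.616)
  = 234.335 / 426.3491 ≈ 0.550

0.550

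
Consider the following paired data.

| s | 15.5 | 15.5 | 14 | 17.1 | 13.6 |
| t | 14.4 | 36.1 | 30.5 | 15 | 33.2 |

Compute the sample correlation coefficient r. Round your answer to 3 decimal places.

n = 5, Σs = 75.7, Σt = 129.2, Σs² = 1153.87, Σt² = 3768.06, Σst = 1917.77
nΣst − ΣsΣt = 9588.85 − 9780.44 = -191.59
nΣs² − (Σs)² = 5769.35 − 5730.49 = 38.86; nΣt² − (Σt)² = 18840.3 − 16692.64 = 2147.66
r = -191.59 / √(38.86 × 2147.66) = -191.59 / 288.8911 ≈ -0.663

-0.663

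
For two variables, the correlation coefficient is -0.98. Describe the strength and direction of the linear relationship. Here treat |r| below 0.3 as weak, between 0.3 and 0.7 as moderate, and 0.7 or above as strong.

strong negative

r = -0.98 < 0 so the relationship is negative.
|r| = 0.98, which falls in the strong range.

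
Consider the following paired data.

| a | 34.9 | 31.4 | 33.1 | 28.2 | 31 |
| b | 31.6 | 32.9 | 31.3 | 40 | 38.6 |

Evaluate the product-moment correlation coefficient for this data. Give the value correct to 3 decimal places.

n = 5, Σa = 158.6, Σb = 174.4, Σa² = 5055.82, Σb² = 6150.62, Σab = 5496.53
nΣab − ΣaΣb = 27482.65 − 27659.84 = -177.19
nΣa² − (Σa)² = 25279.1 − 25153.96 = 125.14; nΣb² − (Σb)² = 30753.1 − 30415.36 = 337.74
r = -177.19 / √(125.14 × 337.74) = -177.19 / 205.5840 ≈ -0.862

-0.862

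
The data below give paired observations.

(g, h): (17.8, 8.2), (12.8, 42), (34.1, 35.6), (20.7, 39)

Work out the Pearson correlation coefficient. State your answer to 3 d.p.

0.095

n = 4, Σg = 85.4, Σh = 124.8, Σg² = 2071.98, Σh² = 4619.6, Σgh = 2704.82
nΣgh − ΣgΣh = 10819.28 − 10657.92 = 161.36
nΣg² − (Σg)² = 8287.92 − 7293.16 = 994.76; nΣh² − (Σh)² = 18478.4 − 15575.04 = 2903.36
r = 161.36 / √(994.76 × 2903.36) = 161.36 / 1699.4547 ≈ 0.095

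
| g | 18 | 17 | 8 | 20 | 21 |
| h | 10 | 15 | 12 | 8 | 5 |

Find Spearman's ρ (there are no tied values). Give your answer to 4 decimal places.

-0.9000

Rank g: 3, 2, 1, 4, 5
Rank h: 3, 5, 4, 2, 1
d = rank(g) − rank(h): 0, -3, -3, 2, 4; Σd² = 38
ρ = 1 − 6Σd² / [n(n²−1)] = 1 − 6×38 / (5×24) = 1 − 228/120 ≈ -0.9000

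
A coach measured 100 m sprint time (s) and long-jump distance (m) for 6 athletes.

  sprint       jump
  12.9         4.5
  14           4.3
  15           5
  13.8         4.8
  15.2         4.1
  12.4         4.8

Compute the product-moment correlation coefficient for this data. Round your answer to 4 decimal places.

n = 6, Σx = 83.3, Σy = 27.5, Σx² = 1162.65, Σy² = 126.63, Σxy = 381.33
nΣxy − ΣxΣy = 2287.98 − 2290.75 = -2.77
nΣx² − (Σx)² = 6975.9 − 6938.89 = 37.01; nΣy² − (Σy)² = 759.78 − 756.25 = 3.53
r = -2.77 / √(37.01 × 3.53) = -2.77 / 11.4300 ≈ -0.2423

-0.2423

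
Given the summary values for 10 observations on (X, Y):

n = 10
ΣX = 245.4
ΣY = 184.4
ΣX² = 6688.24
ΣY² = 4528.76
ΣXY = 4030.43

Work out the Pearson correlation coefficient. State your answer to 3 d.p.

r = (nΣXY − ΣXΣY) / √[(nΣX² − (ΣX)²)(nΣY² − (ΣY)²)]
Numerator: 10×4030.43 − 245.4×184.4 = -4947.46
Denominator: √[(66882.4 − 60221.16)(45287.6 − 34003.36)] = √[6661.24 × 11284.24] = 8669.8922
r = -4947.46 / 8669.8922 ≈ -0.571

-0.571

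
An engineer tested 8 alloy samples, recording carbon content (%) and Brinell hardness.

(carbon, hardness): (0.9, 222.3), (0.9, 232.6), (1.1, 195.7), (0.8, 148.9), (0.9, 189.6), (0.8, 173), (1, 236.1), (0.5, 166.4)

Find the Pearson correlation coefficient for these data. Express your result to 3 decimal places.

0.567

n = 8, Σx = 6.9, Σy = 1564.6, Σx² = 6.17, Σy² = 313299.08, Σxy = 1372.14
nΣxy − ΣxΣy = 10977.12 − 10795.74 = 181.38
nΣx² − (Σx)² = 49.36 − 47.61 = 1.75; nΣy² − (Σy)² = 2506392.64 − 2447973.16 = 58419.48
r = 181.38 / √(1.75 × 58419.48) = 181.38 / 319.7407 ≈ 0.567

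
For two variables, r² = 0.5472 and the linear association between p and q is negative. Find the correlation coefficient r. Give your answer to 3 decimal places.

-0.740

|r| = √0.5472 = 0.740
The association is negative, so r = −0.740.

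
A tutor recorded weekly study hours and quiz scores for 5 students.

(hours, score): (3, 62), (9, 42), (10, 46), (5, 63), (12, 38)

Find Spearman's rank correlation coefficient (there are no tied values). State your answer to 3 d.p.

-0.800

Rank hours: 1, 3, 4, 2, 5
Rank score: 4, 2, 3, 5, 1
d = rank(hours) − rank(score): -3, 1, 1, -3, 4; Σd² = 36
ρ = 1 − 6Σd² / [n(n²−1)] = 1 − 6×36 / (5×24) = 1 − 216/120 ≈ -0.800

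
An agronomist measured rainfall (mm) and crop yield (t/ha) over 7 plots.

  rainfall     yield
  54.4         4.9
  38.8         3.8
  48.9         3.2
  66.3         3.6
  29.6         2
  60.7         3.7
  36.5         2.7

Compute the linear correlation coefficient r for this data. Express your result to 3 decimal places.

n = 7, Σx = 335.2, Σy = 23.9, Σx² = 17144.6, Σy² = 86.63, Σxy = 1191.5
nΣxy − ΣxΣy = 8340.5 − 8011.28 = 329.22
nΣx² − (Σx)² = 120012.2 − 112359.04 = 7653.16; nΣy² − (Σy)² = 606.41 − 571.21 = 35.2
r = 329.22 / √(7653.16 × 35.2) = 329.22 / 519.0291 ≈ 0.634

0.634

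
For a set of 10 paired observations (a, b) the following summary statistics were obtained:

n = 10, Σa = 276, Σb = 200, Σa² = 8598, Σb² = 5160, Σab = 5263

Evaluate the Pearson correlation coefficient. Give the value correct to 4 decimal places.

-0.2410

r = (nΣab − ΣaΣb) / √[(nΣa² − (Σa)²)(nΣb² − (Σb)²)]
Numerator: 10×5263 − 276×200 = -2570
Denominator: √[(85980 − 76176)(51600 − 40000)] = √[9804 × 11600] = 10664.2581
r = -2570 / 10664.2581 ≈ -0.2410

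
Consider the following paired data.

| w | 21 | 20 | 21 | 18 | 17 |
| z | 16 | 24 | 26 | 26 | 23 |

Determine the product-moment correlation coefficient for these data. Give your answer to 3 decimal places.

-0.334

n = 5, Σw = 97, Σz = 115, Σw² = 1895, Σz² = 2713, Σwz = 2221
nΣwz − ΣwΣz = 11105 − 11155 = -50
nΣw² − (Σw)² = 9475 − 9409 = 66; nΣz² − (Σz)² = 13565 − 13225 = 340
r = -50 / √(66 × 340) = -50 / 149.7999 ≈ -0.334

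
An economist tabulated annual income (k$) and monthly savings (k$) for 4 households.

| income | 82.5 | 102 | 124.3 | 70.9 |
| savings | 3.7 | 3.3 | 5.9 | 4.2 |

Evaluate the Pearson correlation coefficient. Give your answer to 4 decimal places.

0.6194

n = 4, Σx = 379.7, Σy = 17.1, Σx² = 37687.55, Σy² = 77.03, Σxy = 1673
nΣxy − ΣxΣy = 6692 − 6492.87 = 199.13
nΣx² − (Σx)² = 150750.2 − 144172.09 = 6578.11; nΣy² − (Σy)² = 308.12 − 292.41 = 15.71
r = 199.13 / √(6578.11 × 15.71) = 199.13 / 321.4687 ≈ 0.6194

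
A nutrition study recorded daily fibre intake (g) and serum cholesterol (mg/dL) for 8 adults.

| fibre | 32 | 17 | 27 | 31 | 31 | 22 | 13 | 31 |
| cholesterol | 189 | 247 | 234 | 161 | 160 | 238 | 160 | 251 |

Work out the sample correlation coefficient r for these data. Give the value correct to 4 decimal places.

n = 8, Σx = 204, Σy = 1640, Σx² = 5578, Σy² = 348252, Σxy = 41613
nΣxy − ΣxΣy = 332904 − 334560 = -1656
nΣx² − (Σx)² = 44624 − 41616 = 3008; nΣy² − (Σy)² = 2786016 − 2689600 = 96416
r = -1656 / √(3008 × 96416) = -1656 / 17029.9538 ≈ -0.0972

-0.0972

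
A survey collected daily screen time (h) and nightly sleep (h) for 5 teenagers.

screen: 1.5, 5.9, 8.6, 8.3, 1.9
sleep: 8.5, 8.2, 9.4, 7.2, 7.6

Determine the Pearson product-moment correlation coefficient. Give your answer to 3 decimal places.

0.160

n = 5, Σx = 26.2, Σy = 40.9, Σx² = 183.52, Σy² = 337.45, Σxy = 216.17
nΣxy − ΣxΣy = 1080.85 − 1071.58 = 9.27
nΣx² − (Σx)² = 917.6 − 686.44 = 231.16; nΣy² − (Σy)² = 1687.25 − 1672.81 = 14.44
r = 9.27 / √(231.16 × 14.44) = 9.27 / 57.7750 ≈ 0.160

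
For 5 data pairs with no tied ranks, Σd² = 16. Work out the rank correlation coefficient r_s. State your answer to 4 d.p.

ρ = 1 − 6Σd² / [n(n²−1)] = 1 − 6×16 / (5×24)
  = 1 − 96/120 = 1 − 0.80000 ≈ 0.2000

0.2000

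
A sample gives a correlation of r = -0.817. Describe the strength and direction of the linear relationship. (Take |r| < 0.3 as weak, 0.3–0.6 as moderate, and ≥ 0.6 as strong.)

strong negative

r = -0.817 < 0 so the relationship is negative.
|r| = 0.817, which falls in the strong range.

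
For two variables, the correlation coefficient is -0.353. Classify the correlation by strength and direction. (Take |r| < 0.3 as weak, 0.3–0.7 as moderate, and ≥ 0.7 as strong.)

r = -0.353 < 0 so the relationship is negative.
|r| = 0.353, which falls in the moderate range.

moderate negative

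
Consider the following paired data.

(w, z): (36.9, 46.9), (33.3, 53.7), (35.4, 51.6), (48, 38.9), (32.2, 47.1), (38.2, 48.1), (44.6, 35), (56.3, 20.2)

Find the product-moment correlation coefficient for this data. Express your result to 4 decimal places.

n = 8, Σw = 324.9, Σz = 341.5, Σw² = 13682.59, Σz² = 15424.13, Σwz = 13264.96
nΣwz − ΣwΣz = 106119.68 − 110953.35 = -4833.67
nΣw² − (Σw)² = 109460.72 − 105560.01 = 3900.71; nΣz² − (Σz)² = 123393.04 − 116622.25 = 6770.79
r = -4833.67 / √(3900.71 × 6770.79) = -4833.67 / 5139.1525 ≈ -0.9406

-0.9406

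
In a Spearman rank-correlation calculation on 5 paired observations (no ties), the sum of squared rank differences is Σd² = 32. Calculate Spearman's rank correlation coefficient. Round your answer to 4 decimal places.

-0.6000

ρ = 1 − 6Σd² / [n(n²−1)] = 1 − 6×32 / (5×24)
  = 1 − 192/120 = 1 − 1.60000 ≈ -0.6000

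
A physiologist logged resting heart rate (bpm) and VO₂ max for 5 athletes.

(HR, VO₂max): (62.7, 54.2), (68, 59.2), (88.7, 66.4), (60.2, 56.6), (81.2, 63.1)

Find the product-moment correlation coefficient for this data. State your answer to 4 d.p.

n = 5, Σx = 360.8, Σy = 299.5, Σx² = 26640.46, Σy² = 18036.41, Σxy = 21844.66
nΣxy − ΣxΣy = 109223.3 − 108059.6 = 1163.7
nΣx² − (Σx)² = 133202.3 − 130176.64 = 3025.66; nΣy² − (Σy)² = 90182.05 − 89700.25 = 481.8
r = 1163.7 / √(3025.66 × 481.8) = 1163.7 / 1207.3786 ≈ 0.9638

0.9638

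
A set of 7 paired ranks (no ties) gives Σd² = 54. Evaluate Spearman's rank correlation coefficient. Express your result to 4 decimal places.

ρ = 1 − 6Σd² / [n(n²−1)] = 1 − 6×54 / (7×48)
  = 1 − 324/336 = 1 − 0.96429 ≈ 0.0357

0.0357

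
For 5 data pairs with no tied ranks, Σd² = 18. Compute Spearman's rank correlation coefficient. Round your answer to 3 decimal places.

ρ = 1 − 6Σd² / [n(n²−1)] = 1 − 6×18 / (5×24)
  = 1 − 108/120 = 1 − 0.9000 ≈ 0.100

0.100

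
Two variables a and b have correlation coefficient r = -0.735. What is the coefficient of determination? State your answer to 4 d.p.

0.5402

r² = (-0.735)² = 0.5402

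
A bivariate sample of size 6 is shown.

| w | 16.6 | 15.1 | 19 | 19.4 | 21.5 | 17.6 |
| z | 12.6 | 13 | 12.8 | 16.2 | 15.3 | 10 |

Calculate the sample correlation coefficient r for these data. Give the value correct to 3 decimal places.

0.553

n = 6, Σw = 109.2, Σz = 79.9, Σw² = 2012.94, Σz² = 1088.13, Σwz = 1467.89
nΣwz − ΣwΣz = 8807.34 − 8725.08 = 82.26
nΣw² − (Σw)² = 12077.64 − 11924.64 = 153; nΣz² − (Σz)² = 6528.78 − 6384.01 = 144.77
r = 82.26 / √(153 × 144.77) = 82.26 / 148.8281 ≈ 0.553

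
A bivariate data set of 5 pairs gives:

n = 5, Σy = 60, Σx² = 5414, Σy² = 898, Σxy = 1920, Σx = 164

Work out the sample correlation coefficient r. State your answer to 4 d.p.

r = (nΣxy − ΣxΣy) / √[(nΣx² − (Σx)²)(nΣy² − (Σy)²)]
Numerator: 5×1920 − 164×60 = -240
Denominator: √[(27070 − 26896)(4490 − 3600)] = √[174 × 890] = 393.5226
r = -240 / 393.5226 ≈ -0.6099

-0.6099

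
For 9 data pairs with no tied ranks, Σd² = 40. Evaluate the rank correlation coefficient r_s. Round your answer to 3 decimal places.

0.667

ρ = 1 − 6Σd² / [n(n²−1)] = 1 − 6×40 / (9×80)
  = 1 − 240/720 = 1 − 0.3333 ≈ 0.667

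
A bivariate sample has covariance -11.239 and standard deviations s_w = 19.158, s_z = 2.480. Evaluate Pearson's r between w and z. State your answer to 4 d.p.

r = Cov(w,z) / (s_w · s_z) = -11.239 / (19.158 × 2.480)
  = -11.239 / 47.5118 ≈ -0.2366

-0.2366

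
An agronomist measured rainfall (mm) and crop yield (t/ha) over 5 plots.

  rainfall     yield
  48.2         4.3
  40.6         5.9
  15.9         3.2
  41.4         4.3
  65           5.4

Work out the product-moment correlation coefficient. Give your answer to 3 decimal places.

0.688

n = 5, Σx = 211.1, Σy = 23.1, Σx² = 10163.37, Σy² = 111.19, Σxy = 1026.7
nΣxy − ΣxΣy = 5133.5 − 4876.41 = 257.09
nΣx² − (Σx)² = 50816.85 − 44563.21 = 6253.64; nΣy² − (Σy)² = 555.95 − 533.61 = 22.34
r = 257.09 / √(6253.64 × 22.34) = 257.09 / 373.7731 ≈ 0.688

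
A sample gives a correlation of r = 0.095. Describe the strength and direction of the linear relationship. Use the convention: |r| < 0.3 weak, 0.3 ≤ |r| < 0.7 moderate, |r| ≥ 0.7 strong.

r = 0.095 > 0 so the relationship is positive.
|r| = 0.095, which falls in the weak range.

weak positive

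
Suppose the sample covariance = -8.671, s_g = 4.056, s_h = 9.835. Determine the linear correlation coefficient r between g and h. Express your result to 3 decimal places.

-0.217

r = Cov(g,h) / (s_g · s_h) = -8.671 / (4.056 × 9.835)
  = -8.671 / 39.8908 ≈ -0.217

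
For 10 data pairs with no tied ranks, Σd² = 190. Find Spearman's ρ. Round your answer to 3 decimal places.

-0.152

ρ = 1 − 6Σd² / [n(n²−1)] = 1 − 6×190 / (10×99)
  = 1 − 1140/990 = 1 − 1.1515 ≈ -0.152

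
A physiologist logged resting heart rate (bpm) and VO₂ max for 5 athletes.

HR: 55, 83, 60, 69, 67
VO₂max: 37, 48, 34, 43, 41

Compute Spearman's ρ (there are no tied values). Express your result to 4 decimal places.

Rank HR: 1, 5, 2, 4, 3
Rank VO₂max: 2, 5, 1, 4, 3
d = rank(HR) − rank(VO₂max): -1, 0, 1, 0, 0; Σd² = 2
ρ = 1 − 6Σd² / [n(n²−1)] = 1 − 6×2 / (5×24) = 1 − 12/120 ≈ 0.9000

0.9000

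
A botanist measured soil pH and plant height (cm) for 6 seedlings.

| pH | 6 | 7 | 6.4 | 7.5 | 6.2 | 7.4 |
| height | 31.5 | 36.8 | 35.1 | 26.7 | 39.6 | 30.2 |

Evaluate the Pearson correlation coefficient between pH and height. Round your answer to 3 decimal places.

-0.586

n = 6, Σx = 40.5, Σy = 199.9, Σx² = 275.41, Σy² = 6771.59, Σxy = 1340.49
nΣxy − ΣxΣy = 8042.94 − 8095.95 = -53.01
nΣx² − (Σx)² = 1652.46 − 1640.25 = 12.21; nΣy² − (Σy)² = 40629.54 − 39960.01 = 669.53
r = -53.01 / √(12.21 × 669.53) = -53.01 / 90.4155 ≈ -0.586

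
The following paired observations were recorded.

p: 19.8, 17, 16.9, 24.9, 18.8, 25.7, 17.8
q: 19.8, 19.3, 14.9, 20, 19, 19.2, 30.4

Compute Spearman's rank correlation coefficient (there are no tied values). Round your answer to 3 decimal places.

0.286

Rank p: 5, 2, 1, 6, 4, 7, 3
Rank q: 5, 4, 1, 6, 2, 3, 7
d = rank(p) − rank(q): 0, -2, 0, 0, 2, 4, -4; Σd² = 40
ρ = 1 − 6Σd² / [n(n²−1)] = 1 − 6×40 / (7×48) = 1 − 240/336 ≈ 0.286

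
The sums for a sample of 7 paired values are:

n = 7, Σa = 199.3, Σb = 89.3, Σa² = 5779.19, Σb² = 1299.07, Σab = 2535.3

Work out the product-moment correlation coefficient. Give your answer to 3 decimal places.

-0.056

r = (nΣab − ΣaΣb) / √[(nΣa² − (Σa)²)(nΣb² − (Σb)²)]
Numerator: 7×2535.3 − 199.3×89.3 = -50.39
Denominator: √[(40454.33 − 39720.49)(9093.49 − 7974.49)] = √[733.84 × 1119] = 906.1826
r = -50.39 / 906.1826 ≈ -0.056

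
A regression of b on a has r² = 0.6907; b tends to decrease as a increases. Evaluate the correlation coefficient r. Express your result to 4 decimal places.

|r| = √0.6907 = 0.8311
The association is negative, so r = −0.8311.

-0.8311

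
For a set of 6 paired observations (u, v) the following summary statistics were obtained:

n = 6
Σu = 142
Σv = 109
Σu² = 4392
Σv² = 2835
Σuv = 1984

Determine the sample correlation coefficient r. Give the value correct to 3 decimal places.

r = (nΣuv − ΣuΣv) / √[(nΣu² − (Σu)²)(nΣv² − (Σv)²)]
Numerator: 6×1984 − 142×109 = -3574
Denominator: √[(26352 − 20164)(17010 − 11881)] = √[6188 × 5129] = 5633.6713
r = -3574 / 5633.6713 ≈ -0.634

-0.634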